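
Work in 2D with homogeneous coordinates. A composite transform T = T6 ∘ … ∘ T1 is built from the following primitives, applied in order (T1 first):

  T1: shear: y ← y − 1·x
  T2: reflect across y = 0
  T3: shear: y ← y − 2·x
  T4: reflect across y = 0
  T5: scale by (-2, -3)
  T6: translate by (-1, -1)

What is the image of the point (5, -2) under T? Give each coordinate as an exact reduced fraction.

T1 shear: y ← y − 1·x: (5, -2) → (5, -7)
T2 reflect across y = 0: (5, -7) → (5, 7)
T3 shear: y ← y − 2·x: (5, 7) → (5, -3)
T4 reflect across y = 0: (5, -3) → (5, 3)
T5 scale by (-2, -3): (5, 3) → (-10, -9)
T6 translate by (-1, -1): (-10, -9) → (-11, -10)

T(p) = (-11, -10)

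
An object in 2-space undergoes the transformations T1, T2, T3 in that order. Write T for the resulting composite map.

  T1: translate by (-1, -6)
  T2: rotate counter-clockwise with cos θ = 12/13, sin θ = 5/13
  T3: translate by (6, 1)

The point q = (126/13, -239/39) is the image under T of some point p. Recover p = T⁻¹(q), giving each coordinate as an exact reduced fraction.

T1 = [1 0 -1; 0 1 -6; 0 0 1]
T2·T1 = [12/13 -5/13 18/13; 5/13 12/13 -77/13; 0 0 1]
T3·…·T1 = [12/13 -5/13 96/13; 5/13 12/13 -64/13; 0 0 1]
det M = 1; M⁻¹ = [12/13 5/13 -64/13; -5/13 12/13 96/13; 0 0 1]
M⁻¹ · (126/13, -239/39)ᵀ = (5/3, -2)ᵀ

p = (5/3, -2)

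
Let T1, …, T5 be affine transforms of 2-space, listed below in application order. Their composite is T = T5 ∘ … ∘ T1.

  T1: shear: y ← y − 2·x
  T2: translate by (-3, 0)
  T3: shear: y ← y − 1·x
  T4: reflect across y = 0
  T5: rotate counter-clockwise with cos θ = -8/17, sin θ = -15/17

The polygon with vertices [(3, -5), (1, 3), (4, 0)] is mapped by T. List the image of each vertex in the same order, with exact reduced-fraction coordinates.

image vertices: (165/17, -88/17), (-29/17, 54/17), (127/17, -87/17)

T1 shear: y ← y − 2·x: (3, -5) → (3, -11); (1, 3) → (1, 1); (4, 0) → (4, -8)
T2 translate by (-3, 0): (3, -11) → (0, -11); (1, 1) → (-2, 1); (4, -8) → (1, -8)
T3 shear: y ← y − 1·x: (0, -11) → (0, -11); (-2, 1) → (-2, 3); (1, -8) → (1, -9)
T4 reflect across y = 0: (0, -11) → (0, 11); (-2, 3) → (-2, -3); (1, -9) → (1, 9)
T5 rotate counter-clockwise with cos θ = -8/17, sin θ = -15/17: (0, 11) → (165/17, -88/17); (-2, -3) → (-29/17, 54/17); (1, 9) → (127/17, -87/17)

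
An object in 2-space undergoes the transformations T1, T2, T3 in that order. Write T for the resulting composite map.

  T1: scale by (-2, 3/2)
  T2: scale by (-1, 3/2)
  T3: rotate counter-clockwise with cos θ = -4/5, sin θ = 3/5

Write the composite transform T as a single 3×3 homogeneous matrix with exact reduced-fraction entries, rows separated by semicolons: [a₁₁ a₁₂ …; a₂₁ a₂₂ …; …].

T1 = [-2 0 0; 0 3/2 0; 0 0 1]
T2·T1 = [2 0 0; 0 9/4 0; 0 0 1]
T3·…·T1 = [-8/5 -27/20 0; 6/5 -9/5 0; 0 0 1]

T = [-8/5 -27/20 0; 6/5 -9/5 0; 0 0 1]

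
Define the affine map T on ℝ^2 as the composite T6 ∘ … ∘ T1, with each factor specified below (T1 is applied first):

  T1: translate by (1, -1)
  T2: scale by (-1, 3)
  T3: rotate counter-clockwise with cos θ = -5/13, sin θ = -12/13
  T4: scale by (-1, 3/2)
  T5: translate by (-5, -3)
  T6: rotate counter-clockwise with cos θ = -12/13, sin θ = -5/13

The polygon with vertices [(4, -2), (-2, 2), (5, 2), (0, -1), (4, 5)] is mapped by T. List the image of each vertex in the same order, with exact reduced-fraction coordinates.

T1 translate by (1, -1): (4, -2) → (5, -3); (-2, 2) → (-1, 1); (5, 2) → (6, 1); (0, -1) → (1, -2); (4, 5) → (5, 4)
T2 scale by (-1, 3): (5, -3) → (-5, -9); (-1, 1) → (1, 3); (6, 1) → (-6, 3); (1, -2) → (-1, -6); (5, 4) → (-5, 12)
T3 rotate counter-clockwise with cos θ = -5/13, sin θ = -12/13: (-5, -9) → (-83/13, 105/13); (1, 3) → (31/13, -27/13); (-6, 3) → (66/13, 57/13); (-1, -6) → (-67/13, 42/13); (-5, 12) → (13, 0)
T4 scale by (-1, 3/2): (-83/13, 105/13) → (83/13, 315/26); (31/13, -27/13) → (-31/13, -81/26); (66/13, 57/13) → (-66/13, 171/26); (-67/13, 42/13) → (67/13, 63/13); (13, 0) → (-13, 0)
T5 translate by (-5, -3): (83/13, 315/26) → (18/13, 237/26); (-31/13, -81/26) → (-96/13, -159/26); (-66/13, 171/26) → (-131/13, 93/26); (67/13, 63/13) → (2/13, 24/13); (-13, 0) → (-18, -3)
T6 rotate counter-clockwise with cos θ = -12/13, sin θ = -5/13: (18/13, 237/26) → (753/338, -1512/169); (-96/13, -159/26) → (1509/338, 1434/169); (-131/13, 93/26) → (3609/338, 97/169); (2/13, 24/13) → (96/169, -298/169); (-18, -3) → (201/13, 126/13)

image vertices: (753/338, -1512/169), (1509/338, 1434/169), (3609/338, 97/169), (96/169, -298/169), (201/13, 126/13)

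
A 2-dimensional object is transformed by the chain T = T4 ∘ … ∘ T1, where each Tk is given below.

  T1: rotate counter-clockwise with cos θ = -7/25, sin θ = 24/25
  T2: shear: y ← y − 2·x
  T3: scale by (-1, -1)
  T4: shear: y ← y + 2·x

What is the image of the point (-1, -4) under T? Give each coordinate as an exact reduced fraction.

T1 rotate counter-clockwise with cos θ = -7/25, sin θ = 24/25: (-1, -4) → (103/25, 4/25)
T2 shear: y ← y − 2·x: (103/25, 4/25) → (103/25, -202/25)
T3 scale by (-1, -1): (103/25, -202/25) → (-103/25, 202/25)
T4 shear: y ← y + 2·x: (-103/25, 202/25) → (-103/25, -4/25)

T(p) = (-103/25, -4/25)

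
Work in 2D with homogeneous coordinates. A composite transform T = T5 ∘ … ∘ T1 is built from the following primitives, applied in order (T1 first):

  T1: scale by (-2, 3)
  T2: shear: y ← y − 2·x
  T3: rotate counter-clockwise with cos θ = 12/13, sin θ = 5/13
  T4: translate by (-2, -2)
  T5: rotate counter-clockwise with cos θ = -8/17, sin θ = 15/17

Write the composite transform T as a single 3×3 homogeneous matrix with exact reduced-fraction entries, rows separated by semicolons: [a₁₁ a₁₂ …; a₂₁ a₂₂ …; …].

T = [-218/221 -420/221 46/17; -964/221 -513/221 -14/17; 0 0 1]

T1 = [-2 0 0; 0 3 0; 0 0 1]
T2·T1 = [-2 0 0; 4 3 0; 0 0 1]
T3·…·T1 = [-44/13 -15/13 0; 38/13 36/13 0; 0 0 1]
T4·…·T1 = [-44/13 -15/13 -2; 38/13 36/13 -2; 0 0 1]
T5·…·T1 = [-218/221 -420/221 46/17; -964/221 -513/221 -14/17; 0 0 1]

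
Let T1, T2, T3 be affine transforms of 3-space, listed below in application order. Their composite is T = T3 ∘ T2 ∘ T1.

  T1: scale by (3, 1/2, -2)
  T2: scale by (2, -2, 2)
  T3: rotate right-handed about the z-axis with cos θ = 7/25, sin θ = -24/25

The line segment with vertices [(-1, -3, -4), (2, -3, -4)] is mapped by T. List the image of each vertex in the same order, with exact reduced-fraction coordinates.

image vertices: (6/5, 33/5, 16), (156/25, -267/25, 16)

T1 scale by (3, 1/2, -2): (-1, -3, -4) → (-3, -3/2, 8); (2, -3, -4) → (6, -3/2, 8)
T2 scale by (2, -2, 2): (-3, -3/2, 8) → (-6, 3, 16); (6, -3/2, 8) → (12, 3, 16)
T3 rotate right-handed about the z-axis with cos θ = 7/25, sin θ = -24/25: (-6, 3, 16) → (6/5, 33/5, 16); (12, 3, 16) → (156/25, -267/25, 16)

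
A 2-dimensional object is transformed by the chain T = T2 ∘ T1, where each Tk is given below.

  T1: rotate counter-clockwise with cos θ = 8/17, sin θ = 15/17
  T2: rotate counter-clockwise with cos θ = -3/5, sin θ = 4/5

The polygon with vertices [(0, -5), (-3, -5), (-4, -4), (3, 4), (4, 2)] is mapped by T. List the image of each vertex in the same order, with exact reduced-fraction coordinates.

image vertices: (-13/17, 84/17), (11/5, 27/5), (284/85, 388/85), (-40/17, -75/17), (-62/17, -44/17)

T1 rotate counter-clockwise with cos θ = 8/17, sin θ = 15/17: (0, -5) → (75/17, -40/17); (-3, -5) → (3, -5); (-4, -4) → (28/17, -92/17); (3, 4) → (-36/17, 77/17); (4, 2) → (2/17, 76/17)
T2 rotate counter-clockwise with cos θ = -3/5, sin θ = 4/5: (75/17, -40/17) → (-13/17, 84/17); (3, -5) → (11/5, 27/5); (28/17, -92/17) → (284/85, 388/85); (-36/17, 77/17) → (-40/17, -75/17); (2/17, 76/17) → (-62/17, -44/17)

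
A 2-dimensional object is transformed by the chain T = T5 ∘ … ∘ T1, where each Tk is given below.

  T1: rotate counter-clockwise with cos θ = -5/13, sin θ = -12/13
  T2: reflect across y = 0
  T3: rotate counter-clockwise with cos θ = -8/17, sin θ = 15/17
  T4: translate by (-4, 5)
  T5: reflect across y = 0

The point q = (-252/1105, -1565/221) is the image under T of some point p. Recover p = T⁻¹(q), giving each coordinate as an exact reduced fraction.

p = (-4, -8/5)

T1 = [-5/13 12/13 0; -12/13 -5/13 0; 0 0 1]
T2·T1 = [-5/13 12/13 0; 12/13 5/13 0; 0 0 1]
T3·…·T1 = [-140/221 -171/221 0; -171/221 140/221 0; 0 0 1]
T4·…·T1 = [-140/221 -171/221 -4; -171/221 140/221 5; 0 0 1]
T5·…·T1 = [-140/221 -171/221 -4; 171/221 -140/221 -5; 0 0 1]
det M = 1; M⁻¹ = [-140/221 171/221 295/221; -171/221 -140/221 -1384/221; 0 0 1]
M⁻¹ · (-252/1105, -1565/221)ᵀ = (-4, -8/5)ᵀ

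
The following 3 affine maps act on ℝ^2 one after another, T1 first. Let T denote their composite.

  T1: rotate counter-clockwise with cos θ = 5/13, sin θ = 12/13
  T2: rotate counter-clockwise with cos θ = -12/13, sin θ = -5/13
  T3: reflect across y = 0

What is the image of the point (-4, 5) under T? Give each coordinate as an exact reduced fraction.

T(p) = (5, -4)

T1 rotate counter-clockwise with cos θ = 5/13, sin θ = 12/13: (-4, 5) → (-80/13, -23/13)
T2 rotate counter-clockwise with cos θ = -12/13, sin θ = -5/13: (-80/13, -23/13) → (5, 4)
T3 reflect across y = 0: (5, 4) → (5, -4)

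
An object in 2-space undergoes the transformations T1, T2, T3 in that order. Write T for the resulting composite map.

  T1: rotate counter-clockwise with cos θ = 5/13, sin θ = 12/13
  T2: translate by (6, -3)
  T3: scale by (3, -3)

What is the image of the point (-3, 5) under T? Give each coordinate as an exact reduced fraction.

T(p) = (9/13, 150/13)

T1 rotate counter-clockwise with cos θ = 5/13, sin θ = 12/13: (-3, 5) → (-75/13, -11/13)
T2 translate by (6, -3): (-75/13, -11/13) → (3/13, -50/13)
T3 scale by (3, -3): (3/13, -50/13) → (9/13, 150/13)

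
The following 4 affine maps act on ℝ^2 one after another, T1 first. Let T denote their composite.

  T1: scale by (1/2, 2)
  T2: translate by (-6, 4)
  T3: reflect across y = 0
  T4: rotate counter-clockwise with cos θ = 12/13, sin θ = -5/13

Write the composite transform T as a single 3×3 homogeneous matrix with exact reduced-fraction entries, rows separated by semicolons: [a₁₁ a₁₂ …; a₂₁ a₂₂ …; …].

T = [6/13 -10/13 -92/13; -5/26 -24/13 -18/13; 0 0 1]

T1 = [1/2 0 0; 0 2 0; 0 0 1]
T2·T1 = [1/2 0 -6; 0 2 4; 0 0 1]
T3·…·T1 = [1/2 0 -6; 0 -2 -4; 0 0 1]
T4·…·T1 = [6/13 -10/13 -92/13; -5/26 -24/13 -18/13; 0 0 1]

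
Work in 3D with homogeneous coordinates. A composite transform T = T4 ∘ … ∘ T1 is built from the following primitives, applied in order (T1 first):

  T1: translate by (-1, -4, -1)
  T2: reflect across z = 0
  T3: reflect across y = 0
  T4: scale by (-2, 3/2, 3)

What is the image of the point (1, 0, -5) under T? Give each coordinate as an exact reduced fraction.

T(p) = (0, 6, 18)

T1 translate by (-1, -4, -1): (1, 0, -5) → (0, -4, -6)
T2 reflect across z = 0: (0, -4, -6) → (0, -4, 6)
T3 reflect across y = 0: (0, -4, 6) → (0, 4, 6)
T4 scale by (-2, 3/2, 3): (0, 4, 6) → (0, 6, 18)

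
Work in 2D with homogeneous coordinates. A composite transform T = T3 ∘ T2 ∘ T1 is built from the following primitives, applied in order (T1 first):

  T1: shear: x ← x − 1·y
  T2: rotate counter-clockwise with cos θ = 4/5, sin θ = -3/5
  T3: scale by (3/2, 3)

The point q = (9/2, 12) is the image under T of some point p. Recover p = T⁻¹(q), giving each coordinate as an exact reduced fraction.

p = (5, 5)

T1 = [1 -1 0; 0 1 0; 0 0 1]
T2·T1 = [4/5 -1/5 0; -3/5 7/5 0; 0 0 1]
T3·…·T1 = [6/5 -3/10 0; -9/5 21/5 0; 0 0 1]
det M = 9/2; M⁻¹ = [14/15 1/15 0; 2/5 4/15 0; 0 0 1]
M⁻¹ · (9/2, 12)ᵀ = (5, 5)ᵀ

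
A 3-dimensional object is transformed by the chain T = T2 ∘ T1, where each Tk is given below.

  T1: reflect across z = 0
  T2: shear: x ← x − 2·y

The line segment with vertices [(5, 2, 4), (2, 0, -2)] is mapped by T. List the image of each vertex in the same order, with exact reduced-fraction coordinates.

image vertices: (1, 2, -4), (2, 0, 2)

T1 reflect across z = 0: (5, 2, 4) → (5, 2, -4); (2, 0, -2) → (2, 0, 2)
T2 shear: x ← x − 2·y: (5, 2, -4) → (1, 2, -4); (2, 0, 2) → (2, 0, 2)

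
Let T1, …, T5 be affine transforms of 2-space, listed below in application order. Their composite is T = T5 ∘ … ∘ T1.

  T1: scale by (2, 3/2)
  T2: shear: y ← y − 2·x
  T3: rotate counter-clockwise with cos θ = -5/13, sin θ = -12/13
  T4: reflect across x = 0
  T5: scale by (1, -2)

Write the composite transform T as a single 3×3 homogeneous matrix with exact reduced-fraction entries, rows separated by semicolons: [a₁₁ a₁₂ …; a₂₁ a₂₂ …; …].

T = [58/13 -18/13 0; 8/13 15/13 0; 0 0 1]

T1 = [2 0 0; 0 3/2 0; 0 0 1]
T2·T1 = [2 0 0; -4 3/2 0; 0 0 1]
T3·…·T1 = [-58/13 18/13 0; -4/13 -15/26 0; 0 0 1]
T4·…·T1 = [58/13 -18/13 0; -4/13 -15/26 0; 0 0 1]
T5·…·T1 = [58/13 -18/13 0; 8/13 15/13 0; 0 0 1]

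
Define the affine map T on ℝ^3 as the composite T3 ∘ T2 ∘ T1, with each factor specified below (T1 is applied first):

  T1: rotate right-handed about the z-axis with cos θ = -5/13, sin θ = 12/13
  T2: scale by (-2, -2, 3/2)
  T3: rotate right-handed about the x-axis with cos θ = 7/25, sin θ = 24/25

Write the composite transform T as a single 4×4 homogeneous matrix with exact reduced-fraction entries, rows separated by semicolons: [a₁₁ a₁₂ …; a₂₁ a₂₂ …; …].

T = [10/13 24/13 0 0; -168/325 14/65 -36/25 0; -576/325 48/65 21/50 0; 0 0 0 1]

T1 = [-5/13 -12/13 0 0; 12/13 -5/13 0 0; 0 0 1 0; 0 0 0 1]
T2·T1 = [10/13 24/13 0 0; -24/13 10/13 0 0; 0 0 3/2 0; 0 0 0 1]
T3·…·T1 = [10/13 24/13 0 0; -168/325 14/65 -36/25 0; -576/325 48/65 21/50 0; 0 0 0 1]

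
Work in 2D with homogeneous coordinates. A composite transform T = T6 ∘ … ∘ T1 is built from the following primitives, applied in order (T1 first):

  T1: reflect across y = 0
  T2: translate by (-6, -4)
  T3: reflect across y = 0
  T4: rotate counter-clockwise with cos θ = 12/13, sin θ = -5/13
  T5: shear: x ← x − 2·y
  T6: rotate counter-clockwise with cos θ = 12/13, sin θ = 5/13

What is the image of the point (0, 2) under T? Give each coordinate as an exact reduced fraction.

T(p) = (-3462/169, -6/169)

T1 reflect across y = 0: (0, 2) → (0, -2)
T2 translate by (-6, -4): (0, -2) → (-6, -6)
T3 reflect across y = 0: (-6, -6) → (-6, 6)
T4 rotate counter-clockwise with cos θ = 12/13, sin θ = -5/13: (-6, 6) → (-42/13, 102/13)
T5 shear: x ← x − 2·y: (-42/13, 102/13) → (-246/13, 102/13)
T6 rotate counter-clockwise with cos θ = 12/13, sin θ = 5/13: (-246/13, 102/13) → (-3462/169, -6/169)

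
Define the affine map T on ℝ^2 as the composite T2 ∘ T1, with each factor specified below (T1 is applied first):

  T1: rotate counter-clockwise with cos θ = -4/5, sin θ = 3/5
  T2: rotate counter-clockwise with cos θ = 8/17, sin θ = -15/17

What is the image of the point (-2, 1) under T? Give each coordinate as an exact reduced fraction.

T1 rotate counter-clockwise with cos θ = -4/5, sin θ = 3/5: (-2, 1) → (1, -2)
T2 rotate counter-clockwise with cos θ = 8/17, sin θ = -15/17: (1, -2) → (-22/17, -31/17)

T(p) = (-22/17, -31/17)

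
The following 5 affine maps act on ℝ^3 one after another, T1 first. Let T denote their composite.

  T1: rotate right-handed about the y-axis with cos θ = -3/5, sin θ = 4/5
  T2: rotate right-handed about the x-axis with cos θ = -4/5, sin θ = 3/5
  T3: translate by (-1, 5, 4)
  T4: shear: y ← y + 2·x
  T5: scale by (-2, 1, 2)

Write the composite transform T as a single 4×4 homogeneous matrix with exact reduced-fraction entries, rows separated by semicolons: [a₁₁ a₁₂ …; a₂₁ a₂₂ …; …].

T1 = [-3/5 0 4/5 0; 0 1 0 0; -4/5 0 -3/5 0; 0 0 0 1]
T2·T1 = [-3/5 0 4/5 0; 12/25 -4/5 9/25 0; 16/25 3/5 12/25 0; 0 0 0 1]
T3·…·T1 = [-3/5 0 4/5 -1; 12/25 -4/5 9/25 5; 16/25 3/5 12/25 4; 0 0 0 1]
T4·…·T1 = [-3/5 0 4/5 -1; -18/25 -4/5 49/25 3; 16/25 3/5 12/25 4; 0 0 0 1]
T5·…·T1 = [6/5 0 -8/5 2; -18/25 -4/5 49/25 3; 32/25 6/5 24/25 8; 0 0 0 1]

T = [6/5 0 -8/5 2; -18/25 -4/5 49/25 3; 32/25 6/5 24/25 8; 0 0 0 1]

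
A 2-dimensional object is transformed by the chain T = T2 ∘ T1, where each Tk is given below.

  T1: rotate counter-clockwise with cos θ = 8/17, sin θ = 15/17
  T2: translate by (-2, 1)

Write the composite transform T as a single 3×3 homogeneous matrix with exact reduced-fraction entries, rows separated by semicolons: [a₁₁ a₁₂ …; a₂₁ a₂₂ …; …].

T = [8/17 -15/17 -2; 15/17 8/17 1; 0 0 1]

T1 = [8/17 -15/17 0; 15/17 8/17 0; 0 0 1]
T2·T1 = [8/17 -15/17 -2; 15/17 8/17 1; 0 0 1]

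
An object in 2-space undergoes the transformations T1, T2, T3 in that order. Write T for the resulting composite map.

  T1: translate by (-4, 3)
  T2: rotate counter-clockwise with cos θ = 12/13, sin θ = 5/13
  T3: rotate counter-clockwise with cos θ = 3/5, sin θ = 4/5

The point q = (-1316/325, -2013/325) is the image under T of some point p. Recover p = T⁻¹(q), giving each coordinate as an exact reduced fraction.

p = (-3, -3/5)

T1 = [1 0 -4; 0 1 3; 0 0 1]
T2·T1 = [12/13 -5/13 -63/13; 5/13 12/13 16/13; 0 0 1]
T3·…·T1 = [16/65 -63/65 -253/65; 63/65 16/65 -204/65; 0 0 1]
det M = 1; M⁻¹ = [16/65 63/65 4; -63/65 16/65 -3; 0 0 1]
M⁻¹ · (-1316/325, -2013/325)ᵀ = (-3, -3/5)ᵀ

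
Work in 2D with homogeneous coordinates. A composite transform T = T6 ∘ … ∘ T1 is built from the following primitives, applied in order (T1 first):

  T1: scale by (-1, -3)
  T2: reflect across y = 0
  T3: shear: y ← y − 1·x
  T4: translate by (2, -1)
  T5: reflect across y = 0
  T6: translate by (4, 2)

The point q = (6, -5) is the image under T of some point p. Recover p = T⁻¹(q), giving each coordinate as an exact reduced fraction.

p = (0, 8/3)

T1 = [-1 0 0; 0 -3 0; 0 0 1]
T2·T1 = [-1 0 0; 0 3 0; 0 0 1]
T3·…·T1 = [-1 0 0; 1 3 0; 0 0 1]
T4·…·T1 = [-1 0 2; 1 3 -1; 0 0 1]
T5·…·T1 = [-1 0 2; -1 -3 1; 0 0 1]
T6·…·T1 = [-1 0 6; -1 -3 3; 0 0 1]
det M = 3; M⁻¹ = [-1 0 6; 1/3 -1/3 -1; 0 0 1]
M⁻¹ · (6, -5)ᵀ = (0, 8/3)ᵀ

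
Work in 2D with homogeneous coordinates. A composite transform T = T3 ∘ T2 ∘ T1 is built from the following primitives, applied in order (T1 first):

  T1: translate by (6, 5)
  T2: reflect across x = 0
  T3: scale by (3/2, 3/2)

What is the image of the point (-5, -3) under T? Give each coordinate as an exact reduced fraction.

T(p) = (-3/2, 3)

T1 translate by (6, 5): (-5, -3) → (1, 2)
T2 reflect across x = 0: (1, 2) → (-1, 2)
T3 scale by (3/2, 3/2): (-1, 2) → (-3/2, 3)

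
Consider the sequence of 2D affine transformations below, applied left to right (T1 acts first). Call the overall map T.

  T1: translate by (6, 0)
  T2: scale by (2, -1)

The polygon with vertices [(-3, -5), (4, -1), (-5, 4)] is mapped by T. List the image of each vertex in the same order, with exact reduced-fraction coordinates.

T1 translate by (6, 0): (-3, -5) → (3, -5); (4, -1) → (10, -1); (-5, 4) → (1, 4)
T2 scale by (2, -1): (3, -5) → (6, 5); (10, -1) → (20, 1); (1, 4) → (2, -4)

image vertices: (6, 5), (20, 1), (2, -4)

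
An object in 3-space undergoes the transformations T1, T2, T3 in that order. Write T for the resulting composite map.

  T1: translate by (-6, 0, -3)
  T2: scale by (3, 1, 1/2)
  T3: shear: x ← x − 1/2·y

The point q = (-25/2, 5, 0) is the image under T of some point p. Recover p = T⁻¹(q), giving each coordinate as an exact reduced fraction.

T1 = [1 0 0 -6; 0 1 0 0; 0 0 1 -3; 0 0 0 1]
T2·T1 = [3 0 0 -18; 0 1 0 0; 0 0 1/2 -3/2; 0 0 0 1]
T3·…·T1 = [3 -1/2 0 -18; 0 1 0 0; 0 0 1/2 -3/2; 0 0 0 1]
det M = 3/2; M⁻¹ = [1/3 1/6 0 6; 0 1 0 0; 0 0 2 3; 0 0 0 1]
M⁻¹ · (-25/2, 5, 0)ᵀ = (8/3, 5, 3)ᵀ

p = (8/3, 5, 3)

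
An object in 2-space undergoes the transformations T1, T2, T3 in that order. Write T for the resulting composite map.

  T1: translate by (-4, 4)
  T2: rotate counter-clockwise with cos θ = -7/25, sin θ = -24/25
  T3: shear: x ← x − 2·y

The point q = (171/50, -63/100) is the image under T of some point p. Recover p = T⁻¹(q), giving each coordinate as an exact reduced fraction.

T1 = [1 0 -4; 0 1 4; 0 0 1]
T2·T1 = [-7/25 24/25 124/25; -24/25 -7/25 68/25; 0 0 1]
T3·…·T1 = [41/25 38/25 -12/25; -24/25 -7/25 68/25; 0 0 1]
det M = 1; M⁻¹ = [-7/25 -38/25 4; 24/25 41/25 -4; 0 0 1]
M⁻¹ · (171/50, -63/100)ᵀ = (4, -7/4)ᵀ

p = (4, -7/4)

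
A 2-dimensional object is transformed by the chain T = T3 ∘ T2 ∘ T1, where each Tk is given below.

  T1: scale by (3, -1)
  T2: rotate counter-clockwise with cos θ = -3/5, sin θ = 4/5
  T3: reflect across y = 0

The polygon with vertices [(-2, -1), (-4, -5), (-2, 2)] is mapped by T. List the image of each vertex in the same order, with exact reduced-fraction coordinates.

image vertices: (14/5, 27/5), (16/5, 63/5), (26/5, 18/5)

T1 scale by (3, -1): (-2, -1) → (-6, 1); (-4, -5) → (-12, 5); (-2, 2) → (-6, -2)
T2 rotate counter-clockwise with cos θ = -3/5, sin θ = 4/5: (-6, 1) → (14/5, -27/5); (-12, 5) → (16/5, -63/5); (-6, -2) → (26/5, -18/5)
T3 reflect across y = 0: (14/5, -27/5) → (14/5, 27/5); (16/5, -63/5) → (16/5, 63/5); (26/5, -18/5) → (26/5, 18/5)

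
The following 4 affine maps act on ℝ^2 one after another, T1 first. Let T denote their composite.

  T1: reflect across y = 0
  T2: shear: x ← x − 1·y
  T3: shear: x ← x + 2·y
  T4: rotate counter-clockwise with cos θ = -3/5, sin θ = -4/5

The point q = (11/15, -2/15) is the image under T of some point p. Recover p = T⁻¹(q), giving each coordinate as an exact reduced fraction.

p = (-1, -2/3)

T1 = [1 0 0; 0 -1 0; 0 0 1]
T2·T1 = [1 1 0; 0 -1 0; 0 0 1]
T3·…·T1 = [1 -1 0; 0 -1 0; 0 0 1]
T4·…·T1 = [-3/5 -1/5 0; -4/5 7/5 0; 0 0 1]
det M = -1; M⁻¹ = [-7/5 -1/5 0; -4/5 3/5 0; 0 0 1]
M⁻¹ · (11/15, -2/15)ᵀ = (-1, -2/3)ᵀ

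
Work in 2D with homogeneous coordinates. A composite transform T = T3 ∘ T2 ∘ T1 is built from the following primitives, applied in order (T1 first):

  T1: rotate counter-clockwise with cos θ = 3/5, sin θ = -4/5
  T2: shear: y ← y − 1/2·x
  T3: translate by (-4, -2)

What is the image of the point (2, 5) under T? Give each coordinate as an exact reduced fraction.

T(p) = (6/5, -16/5)

T1 rotate counter-clockwise with cos θ = 3/5, sin θ = -4/5: (2, 5) → (26/5, 7/5)
T2 shear: y ← y − 1/2·x: (26/5, 7/5) → (26/5, -6/5)
T3 translate by (-4, -2): (26/5, -6/5) → (6/5, -16/5)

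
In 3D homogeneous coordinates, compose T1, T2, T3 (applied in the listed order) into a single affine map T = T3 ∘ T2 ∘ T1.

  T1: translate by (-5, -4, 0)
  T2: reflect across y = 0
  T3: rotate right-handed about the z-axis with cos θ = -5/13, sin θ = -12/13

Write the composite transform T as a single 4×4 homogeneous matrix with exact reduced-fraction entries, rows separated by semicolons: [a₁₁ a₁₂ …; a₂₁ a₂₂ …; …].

T = [-5/13 -12/13 0 73/13; -12/13 5/13 0 40/13; 0 0 1 0; 0 0 0 1]

T1 = [1 0 0 -5; 0 1 0 -4; 0 0 1 0; 0 0 0 1]
T2·T1 = [1 0 0 -5; 0 -1 0 4; 0 0 1 0; 0 0 0 1]
T3·…·T1 = [-5/13 -12/13 0 73/13; -12/13 5/13 0 40/13; 0 0 1 0; 0 0 0 1]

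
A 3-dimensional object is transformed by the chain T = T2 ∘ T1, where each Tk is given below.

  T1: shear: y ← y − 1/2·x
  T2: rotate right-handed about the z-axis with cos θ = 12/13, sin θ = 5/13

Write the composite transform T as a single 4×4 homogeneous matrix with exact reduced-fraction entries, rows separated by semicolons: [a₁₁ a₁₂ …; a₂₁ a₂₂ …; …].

T1 = [1 0 0 0; -1/2 1 0 0; 0 0 1 0; 0 0 0 1]
T2·T1 = [29/26 -5/13 0 0; -1/13 12/13 0 0; 0 0 1 0; 0 0 0 1]

T = [29/26 -5/13 0 0; -1/13 12/13 0 0; 0 0 1 0; 0 0 0 1]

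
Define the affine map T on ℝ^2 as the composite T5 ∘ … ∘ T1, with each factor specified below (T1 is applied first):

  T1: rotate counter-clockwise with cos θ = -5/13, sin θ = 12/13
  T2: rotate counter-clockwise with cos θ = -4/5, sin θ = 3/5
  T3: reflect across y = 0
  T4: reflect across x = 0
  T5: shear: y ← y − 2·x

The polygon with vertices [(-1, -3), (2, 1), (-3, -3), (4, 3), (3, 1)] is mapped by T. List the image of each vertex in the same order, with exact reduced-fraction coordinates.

T1 rotate counter-clockwise with cos θ = -5/13, sin θ = 12/13: (-1, -3) → (41/13, 3/13); (2, 1) → (-22/13, 19/13); (-3, -3) → (51/13, -21/13); (4, 3) → (-56/13, 33/13); (3, 1) → (-27/13, 31/13)
T2 rotate counter-clockwise with cos θ = -4/5, sin θ = 3/5: (41/13, 3/13) → (-173/65, 111/65); (-22/13, 19/13) → (31/65, -142/65); (51/13, -21/13) → (-141/65, 237/65); (-56/13, 33/13) → (25/13, -60/13); (-27/13, 31/13) → (3/13, -41/13)
T3 reflect across y = 0: (-173/65, 111/65) → (-173/65, -111/65); (31/65, -142/65) → (31/65, 142/65); (-141/65, 237/65) → (-141/65, -237/65); (25/13, -60/13) → (25/13, 60/13); (3/13, -41/13) → (3/13, 41/13)
T4 reflect across x = 0: (-173/65, -111/65) → (173/65, -111/65); (31/65, 142/65) → (-31/65, 142/65); (-141/65, -237/65) → (141/65, -237/65); (25/13, 60/13) → (-25/13, 60/13); (3/13, 41/13) → (-3/13, 41/13)
T5 shear: y ← y − 2·x: (173/65, -111/65) → (173/65, -457/65); (-31/65, 142/65) → (-31/65, 204/65); (141/65, -237/65) → (141/65, -519/65); (-25/13, 60/13) → (-25/13, 110/13); (-3/13, 41/13) → (-3/13, 47/13)

image vertices: (173/65, -457/65), (-31/65, 204/65), (141/65, -519/65), (-25/13, 110/13), (-3/13, 47/13)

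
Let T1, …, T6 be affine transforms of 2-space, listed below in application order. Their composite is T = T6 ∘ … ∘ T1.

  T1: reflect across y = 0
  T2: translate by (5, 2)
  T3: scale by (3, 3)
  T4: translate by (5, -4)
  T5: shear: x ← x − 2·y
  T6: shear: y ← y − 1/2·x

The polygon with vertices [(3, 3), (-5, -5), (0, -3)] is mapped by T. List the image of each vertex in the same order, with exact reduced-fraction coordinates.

image vertices: (43, -57/2), (-29, 63/2), (-2, 12)

T1 reflect across y = 0: (3, 3) → (3, -3); (-5, -5) → (-5, 5); (0, -3) → (0, 3)
T2 translate by (5, 2): (3, -3) → (8, -1); (-5, 5) → (0, 7); (0, 3) → (5, 5)
T3 scale by (3, 3): (8, -1) → (24, -3); (0, 7) → (0, 21); (5, 5) → (15, 15)
T4 translate by (5, -4): (24, -3) → (29, -7); (0, 21) → (5, 17); (15, 15) → (20, 11)
T5 shear: x ← x − 2·y: (29, -7) → (43, -7); (5, 17) → (-29, 17); (20, 11) → (-2, 11)
T6 shear: y ← y − 1/2·x: (43, -7) → (43, -57/2); (-29, 17) → (-29, 63/2); (-2, 11) → (-2, 12)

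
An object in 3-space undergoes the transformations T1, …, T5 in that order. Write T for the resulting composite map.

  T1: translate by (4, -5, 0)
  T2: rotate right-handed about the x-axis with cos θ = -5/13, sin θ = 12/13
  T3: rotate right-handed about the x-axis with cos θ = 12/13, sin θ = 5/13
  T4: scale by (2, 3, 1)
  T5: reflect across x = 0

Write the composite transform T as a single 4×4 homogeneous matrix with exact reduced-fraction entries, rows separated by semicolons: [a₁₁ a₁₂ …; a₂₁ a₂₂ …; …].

T1 = [1 0 0 4; 0 1 0 -5; 0 0 1 0; 0 0 0 1]
T2·T1 = [1 0 0 4; 0 -5/13 -12/13 25/13; 0 12/13 -5/13 -60/13; 0 0 0 1]
T3·…·T1 = [1 0 0 4; 0 -120/169 -119/169 600/169; 0 119/169 -120/169 -595/169; 0 0 0 1]
T4·…·T1 = [2 0 0 8; 0 -360/169 -357/169 1800/169; 0 119/169 -120/169 -595/169; 0 0 0 1]
T5·…·T1 = [-2 0 0 -8; 0 -360/169 -357/169 1800/169; 0 119/169 -120/169 -595/169; 0 0 0 1]

T = [-2 0 0 -8; 0 -360/169 -357/169 1800/169; 0 119/169 -120/169 -595/169; 0 0 0 1]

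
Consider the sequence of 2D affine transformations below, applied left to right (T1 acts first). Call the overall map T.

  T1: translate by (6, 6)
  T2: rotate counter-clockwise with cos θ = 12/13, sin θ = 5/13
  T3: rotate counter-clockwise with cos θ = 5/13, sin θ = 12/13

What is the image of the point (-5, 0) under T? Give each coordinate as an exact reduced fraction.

T(p) = (-6, 1)

T1 translate by (6, 6): (-5, 0) → (1, 6)
T2 rotate counter-clockwise with cos θ = 12/13, sin θ = 5/13: (1, 6) → (-18/13, 77/13)
T3 rotate counter-clockwise with cos θ = 5/13, sin θ = 12/13: (-18/13, 77/13) → (-6, 1)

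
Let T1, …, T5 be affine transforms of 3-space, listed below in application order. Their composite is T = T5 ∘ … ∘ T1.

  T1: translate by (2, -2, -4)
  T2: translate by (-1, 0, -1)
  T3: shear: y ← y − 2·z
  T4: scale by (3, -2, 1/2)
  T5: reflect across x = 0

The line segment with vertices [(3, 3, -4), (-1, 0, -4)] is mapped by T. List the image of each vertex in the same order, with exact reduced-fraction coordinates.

T1 translate by (2, -2, -4): (3, 3, -4) → (5, 1, -8); (-1, 0, -4) → (1, -2, -8)
T2 translate by (-1, 0, -1): (5, 1, -8) → (4, 1, -9); (1, -2, -8) → (0, -2, -9)
T3 shear: y ← y − 2·z: (4, 1, -9) → (4, 19, -9); (0, -2, -9) → (0, 16, -9)
T4 scale by (3, -2, 1/2): (4, 19, -9) → (12, -38, -9/2); (0, 16, -9) → (0, -32, -9/2)
T5 reflect across x = 0: (12, -38, -9/2) → (-12, -38, -9/2); (0, -32, -9/2) → (0, -32, -9/2)

image vertices: (-12, -38, -9/2), (0, -32, -9/2)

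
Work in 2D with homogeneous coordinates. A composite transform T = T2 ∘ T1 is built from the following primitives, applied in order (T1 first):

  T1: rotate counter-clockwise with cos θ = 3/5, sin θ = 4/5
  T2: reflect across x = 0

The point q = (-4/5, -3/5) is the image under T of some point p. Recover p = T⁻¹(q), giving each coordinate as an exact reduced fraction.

T1 = [3/5 -4/5 0; 4/5 3/5 0; 0 0 1]
T2·T1 = [-3/5 4/5 0; 4/5 3/5 0; 0 0 1]
det M = -1; M⁻¹ = [-3/5 4/5 0; 4/5 3/5 0; 0 0 1]
M⁻¹ · (-4/5, -3/5)ᵀ = (0, -1)ᵀ

p = (0, -1)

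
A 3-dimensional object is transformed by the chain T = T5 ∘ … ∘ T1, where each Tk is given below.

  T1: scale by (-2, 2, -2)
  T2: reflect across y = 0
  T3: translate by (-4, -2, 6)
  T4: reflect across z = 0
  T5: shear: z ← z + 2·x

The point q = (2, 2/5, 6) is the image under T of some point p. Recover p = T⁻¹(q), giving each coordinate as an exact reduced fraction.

p = (-3, -6/5, 4)

T1 = [-2 0 0 0; 0 2 0 0; 0 0 -2 0; 0 0 0 1]
T2·T1 = [-2 0 0 0; 0 -2 0 0; 0 0 -2 0; 0 0 0 1]
T3·…·T1 = [-2 0 0 -4; 0 -2 0 -2; 0 0 -2 6; 0 0 0 1]
T4·…·T1 = [-2 0 0 -4; 0 -2 0 -2; 0 0 2 -6; 0 0 0 1]
T5·…·T1 = [-2 0 0 -4; 0 -2 0 -2; -4 0 2 -14; 0 0 0 1]
det M = 8; M⁻¹ = [-1/2 0 0 -2; 0 -1/2 0 -1; -1 0 1/2 3; 0 0 0 1]
M⁻¹ · (2, 2/5, 6)ᵀ = (-3, -6/5, 4)ᵀ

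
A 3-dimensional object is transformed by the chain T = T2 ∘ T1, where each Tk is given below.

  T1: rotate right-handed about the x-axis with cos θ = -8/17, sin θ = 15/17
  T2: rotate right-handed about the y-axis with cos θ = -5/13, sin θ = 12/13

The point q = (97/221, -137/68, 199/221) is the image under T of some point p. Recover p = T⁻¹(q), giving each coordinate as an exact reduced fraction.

T1 = [1 0 0 0; 0 -8/17 -15/17 0; 0 15/17 -8/17 0; 0 0 0 1]
T2·T1 = [-5/13 180/221 -96/221 0; 0 -8/17 -15/17 0; -12/13 -75/221 40/221 0; 0 0 0 1]
det M = 1; M⁻¹ = [-5/13 0 -12/13 0; 180/221 -8/17 -75/221 0; -96/221 -15/17 40/221 0; 0 0 0 1]
M⁻¹ · (97/221, -137/68, 199/221)ᵀ = (-1, 1, 7/4)ᵀ

p = (-1, 1, 7/4)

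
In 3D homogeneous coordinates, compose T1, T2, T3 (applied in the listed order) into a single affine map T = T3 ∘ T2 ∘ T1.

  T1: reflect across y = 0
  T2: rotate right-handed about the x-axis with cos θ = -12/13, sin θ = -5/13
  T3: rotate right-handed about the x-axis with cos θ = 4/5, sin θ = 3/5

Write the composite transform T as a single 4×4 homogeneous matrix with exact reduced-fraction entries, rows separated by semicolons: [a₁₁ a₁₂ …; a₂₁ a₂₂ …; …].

T1 = [1 0 0 0; 0 -1 0 0; 0 0 1 0; 0 0 0 1]
T2·T1 = [1 0 0 0; 0 12/13 5/13 0; 0 5/13 -12/13 0; 0 0 0 1]
T3·…·T1 = [1 0 0 0; 0 33/65 56/65 0; 0 56/65 -33/65 0; 0 0 0 1]

T = [1 0 0 0; 0 33/65 56/65 0; 0 56/65 -33/65 0; 0 0 0 1]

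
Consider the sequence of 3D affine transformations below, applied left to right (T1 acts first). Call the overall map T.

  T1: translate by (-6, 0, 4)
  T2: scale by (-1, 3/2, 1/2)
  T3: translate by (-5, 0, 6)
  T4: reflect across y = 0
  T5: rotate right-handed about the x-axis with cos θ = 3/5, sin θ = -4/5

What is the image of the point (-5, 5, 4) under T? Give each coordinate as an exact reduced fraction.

T1 translate by (-6, 0, 4): (-5, 5, 4) → (-11, 5, 8)
T2 scale by (-1, 3/2, 1/2): (-11, 5, 8) → (11, 15/2, 4)
T3 translate by (-5, 0, 6): (11, 15/2, 4) → (6, 15/2, 10)
T4 reflect across y = 0: (6, 15/2, 10) → (6, -15/2, 10)
T5 rotate right-handed about the x-axis with cos θ = 3/5, sin θ = -4/5: (6, -15/2, 10) → (6, 7/2, 12)

T(p) = (6, 7/2, 12)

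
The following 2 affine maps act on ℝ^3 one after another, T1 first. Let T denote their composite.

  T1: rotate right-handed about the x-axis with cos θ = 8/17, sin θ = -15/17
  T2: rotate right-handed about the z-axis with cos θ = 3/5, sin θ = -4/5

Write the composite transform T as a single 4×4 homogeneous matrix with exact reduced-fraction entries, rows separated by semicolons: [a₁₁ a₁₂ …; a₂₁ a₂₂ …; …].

T = [3/5 32/85 12/17 0; -4/5 24/85 9/17 0; 0 -15/17 8/17 0; 0 0 0 1]

T1 = [1 0 0 0; 0 8/17 15/17 0; 0 -15/17 8/17 0; 0 0 0 1]
T2·T1 = [3/5 32/85 12/17 0; -4/5 24/85 9/17 0; 0 -15/17 8/17 0; 0 0 0 1]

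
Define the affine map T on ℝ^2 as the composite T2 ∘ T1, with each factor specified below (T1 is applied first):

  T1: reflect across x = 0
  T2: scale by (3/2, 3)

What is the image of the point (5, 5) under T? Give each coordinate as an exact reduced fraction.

T1 reflect across x = 0: (5, 5) → (-5, 5)
T2 scale by (3/2, 3): (-5, 5) → (-15/2, 15)

T(p) = (-15/2, 15)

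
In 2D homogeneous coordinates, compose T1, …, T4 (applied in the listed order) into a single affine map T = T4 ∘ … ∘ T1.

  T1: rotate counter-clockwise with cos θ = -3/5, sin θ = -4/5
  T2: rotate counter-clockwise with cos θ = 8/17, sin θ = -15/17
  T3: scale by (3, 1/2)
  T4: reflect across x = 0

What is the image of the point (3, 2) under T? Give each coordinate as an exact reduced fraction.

T1 rotate counter-clockwise with cos θ = -3/5, sin θ = -4/5: (3, 2) → (-1/5, -18/5)
T2 rotate counter-clockwise with cos θ = 8/17, sin θ = -15/17: (-1/5, -18/5) → (-278/85, -129/85)
T3 scale by (3, 1/2): (-278/85, -129/85) → (-834/85, -129/170)
T4 reflect across x = 0: (-834/85, -129/170) → (834/85, -129/170)

T(p) = (834/85, -129/170)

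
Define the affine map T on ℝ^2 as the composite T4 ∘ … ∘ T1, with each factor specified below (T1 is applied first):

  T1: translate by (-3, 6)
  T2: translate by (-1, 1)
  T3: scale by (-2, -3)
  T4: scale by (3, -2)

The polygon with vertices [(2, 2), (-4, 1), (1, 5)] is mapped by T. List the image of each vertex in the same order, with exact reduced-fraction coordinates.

image vertices: (12, 54), (48, 48), (18, 72)

T1 translate by (-3, 6): (2, 2) → (-1, 8); (-4, 1) → (-7, 7); (1, 5) → (-2, 11)
T2 translate by (-1, 1): (-1, 8) → (-2, 9); (-7, 7) → (-8, 8); (-2, 11) → (-3, 12)
T3 scale by (-2, -3): (-2, 9) → (4, -27); (-8, 8) → (16, -24); (-3, 12) → (6, -36)
T4 scale by (3, -2): (4, -27) → (12, 54); (16, -24) → (48, 48); (6, -36) → (18, 72)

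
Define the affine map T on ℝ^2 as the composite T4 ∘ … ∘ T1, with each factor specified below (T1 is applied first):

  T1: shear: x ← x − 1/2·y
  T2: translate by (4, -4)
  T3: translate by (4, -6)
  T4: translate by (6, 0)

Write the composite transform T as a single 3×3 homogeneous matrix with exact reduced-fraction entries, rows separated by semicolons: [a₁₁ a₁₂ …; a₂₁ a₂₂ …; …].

T1 = [1 -1/2 0; 0 1 0; 0 0 1]
T2·T1 = [1 -1/2 4; 0 1 -4; 0 0 1]
T3·…·T1 = [1 -1/2 8; 0 1 -10; 0 0 1]
T4·…·T1 = [1 -1/2 14; 0 1 -10; 0 0 1]

T = [1 -1/2 14; 0 1 -10; 0 0 1]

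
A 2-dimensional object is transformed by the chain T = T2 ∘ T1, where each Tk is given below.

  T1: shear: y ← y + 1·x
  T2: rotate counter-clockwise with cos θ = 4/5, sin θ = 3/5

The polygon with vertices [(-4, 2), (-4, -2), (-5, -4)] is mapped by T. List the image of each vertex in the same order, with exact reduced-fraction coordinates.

image vertices: (-2, -4), (2/5, -36/5), (7/5, -51/5)

T1 shear: y ← y + 1·x: (-4, 2) → (-4, -2); (-4, -2) → (-4, -6); (-5, -4) → (-5, -9)
T2 rotate counter-clockwise with cos θ = 4/5, sin θ = 3/5: (-4, -2) → (-2, -4); (-4, -6) → (2/5, -36/5); (-5, -9) → (7/5, -51/5)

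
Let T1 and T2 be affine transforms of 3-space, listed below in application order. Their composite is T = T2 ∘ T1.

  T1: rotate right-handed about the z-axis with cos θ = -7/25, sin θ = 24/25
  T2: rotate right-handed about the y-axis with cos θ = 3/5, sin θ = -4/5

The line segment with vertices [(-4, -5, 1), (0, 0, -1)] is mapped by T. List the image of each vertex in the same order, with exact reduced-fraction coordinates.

T1 rotate right-handed about the z-axis with cos θ = -7/25, sin θ = 24/25: (-4, -5, 1) → (148/25, -61/25, 1); (0, 0, -1) → (0, 0, -1)
T2 rotate right-handed about the y-axis with cos θ = 3/5, sin θ = -4/5: (148/25, -61/25, 1) → (344/125, -61/25, 667/125); (0, 0, -1) → (4/5, 0, -3/5)

image vertices: (344/125, -61/25, 667/125), (4/5, 0, -3/5)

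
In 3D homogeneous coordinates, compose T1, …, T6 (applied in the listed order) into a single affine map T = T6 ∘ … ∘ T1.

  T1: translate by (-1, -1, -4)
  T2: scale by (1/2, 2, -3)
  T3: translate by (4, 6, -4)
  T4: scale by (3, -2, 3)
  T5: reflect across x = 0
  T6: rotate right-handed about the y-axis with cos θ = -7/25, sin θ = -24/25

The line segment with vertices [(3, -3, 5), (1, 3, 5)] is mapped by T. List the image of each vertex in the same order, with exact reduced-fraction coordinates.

T1 translate by (-1, -1, -4): (3, -3, 5) → (2, -4, 1); (1, 3, 5) → (0, 2, 1)
T2 scale by (1/2, 2, -3): (2, -4, 1) → (1, -8, -3); (0, 2, 1) → (0, 4, -3)
T3 translate by (4, 6, -4): (1, -8, -3) → (5, -2, -7); (0, 4, -3) → (4, 10, -7)
T4 scale by (3, -2, 3): (5, -2, -7) → (15, 4, -21); (4, 10, -7) → (12, -20, -21)
T5 reflect across x = 0: (15, 4, -21) → (-15, 4, -21); (12, -20, -21) → (-12, -20, -21)
T6 rotate right-handed about the y-axis with cos θ = -7/25, sin θ = -24/25: (-15, 4, -21) → (609/25, 4, -213/25); (-12, -20, -21) → (588/25, -20, -141/25)

image vertices: (609/25, 4, -213/25), (588/25, -20, -141/25)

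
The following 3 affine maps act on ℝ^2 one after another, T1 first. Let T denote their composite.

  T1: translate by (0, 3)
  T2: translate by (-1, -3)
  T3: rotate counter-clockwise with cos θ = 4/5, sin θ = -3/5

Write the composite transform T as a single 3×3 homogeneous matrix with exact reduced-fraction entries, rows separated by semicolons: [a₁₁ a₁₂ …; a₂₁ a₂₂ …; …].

T = [4/5 3/5 -4/5; -3/5 4/5 3/5; 0 0 1]

T1 = [1 0 0; 0 1 3; 0 0 1]
T2·T1 = [1 0 -1; 0 1 0; 0 0 1]
T3·…·T1 = [4/5 3/5 -4/5; -3/5 4/5 3/5; 0 0 1]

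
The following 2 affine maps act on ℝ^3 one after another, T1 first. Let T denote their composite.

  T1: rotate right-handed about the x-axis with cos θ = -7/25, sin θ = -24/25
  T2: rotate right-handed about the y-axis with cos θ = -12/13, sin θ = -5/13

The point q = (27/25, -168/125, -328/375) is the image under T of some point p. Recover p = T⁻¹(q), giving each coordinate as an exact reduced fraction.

T1 = [1 0 0 0; 0 -7/25 24/25 0; 0 -24/25 -7/25 0; 0 0 0 1]
T2·T1 = [-12/13 24/65 7/65 0; 0 -7/25 24/25 0; 5/13 288/325 84/325 0; 0 0 0 1]
det M = 1; M⁻¹ = [-12/13 0 5/13 0; 24/65 -7/25 288/325 0; 7/65 24/25 84/325 0; 0 0 0 1]
M⁻¹ · (27/25, -168/125, -328/375)ᵀ = (-4/3, 0, -7/5)ᵀ

p = (-4/3, 0, -7/5)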